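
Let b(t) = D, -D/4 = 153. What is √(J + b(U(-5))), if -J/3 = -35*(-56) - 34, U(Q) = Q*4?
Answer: 3*I*√710 ≈ 79.938*I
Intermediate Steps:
D = -612 (D = -4*153 = -612)
U(Q) = 4*Q
b(t) = -612
J = -5778 (J = -3*(-35*(-56) - 34) = -3*(1960 - 34) = -3*1926 = -5778)
√(J + b(U(-5))) = √(-5778 - 612) = √(-6390) = 3*I*√710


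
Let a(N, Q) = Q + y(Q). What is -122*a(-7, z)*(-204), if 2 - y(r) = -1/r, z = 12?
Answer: 350506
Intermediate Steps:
y(r) = 2 + 1/r (y(r) = 2 - (-1)/r = 2 + 1/r)
a(N, Q) = 2 + Q + 1/Q (a(N, Q) = Q + (2 + 1/Q) = 2 + Q + 1/Q)
-122*a(-7, z)*(-204) = -122*(2 + 12 + 1/12)*(-204) = -122*169/12*(-204) = -10309/6*(-204) = 350506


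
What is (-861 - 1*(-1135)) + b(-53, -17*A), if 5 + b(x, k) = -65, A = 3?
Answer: 204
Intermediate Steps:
b(x, k) = -70 (b(x, k) = -5 - 65 = -70)
(-861 - 1*(-1135)) + b(-53, -17*A) = (-861 - 1*(-1135)) - 70 = (-861 + 1135) - 70 = 274 - 70 = 204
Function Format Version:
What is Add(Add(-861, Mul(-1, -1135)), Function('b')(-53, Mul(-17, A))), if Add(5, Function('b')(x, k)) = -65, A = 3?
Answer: 204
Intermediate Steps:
Function('b')(x, k) = -70 (Function('b')(x, k) = Add(-5, -65) = -70)
Add(Add(-861, Mul(-1, -1135)), Function('b')(-53, Mul(-17, A))) = Add(Add(-861, Mul(-1, -1135)), -70) = Add(Add(-861, 1135), -70) = Add(274, -70) = 204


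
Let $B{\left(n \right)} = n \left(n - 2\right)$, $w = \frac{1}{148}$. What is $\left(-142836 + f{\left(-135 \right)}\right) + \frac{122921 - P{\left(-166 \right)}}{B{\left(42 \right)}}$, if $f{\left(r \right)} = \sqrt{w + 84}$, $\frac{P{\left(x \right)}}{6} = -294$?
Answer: $- \frac{47967959}{336} + \frac{\sqrt{460021}}{74} \approx -1.4275 \cdot 10^{5}$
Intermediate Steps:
$w = \frac{1}{148} \approx 0.0067568$
$P{\left(x \right)} = -1764$ ($P{\left(x \right)} = 6 \left(-294\right) = -1764$)
$B{\left(n \right)} = n \left(-2 + n\right)$
$f{\left(r \right)} = \frac{\sqrt{460021}}{74}$ ($f{\left(r \right)} = \sqrt{\frac{1}{148} + 84} = \sqrt{\frac{12433}{148}} = \frac{\sqrt{460021}}{74}$)
$\left(-142836 + f{\left(-135 \right)}\right) + \frac{122921 - P{\left(-166 \right)}}{B{\left(42 \right)}} = \left(-142836 + \frac{\sqrt{460021}}{74}\right) + \frac{122921 - -1764}{42 \left(-2 + 42\right)} = \left(-142836 + \frac{\sqrt{460021}}{74}\right) + \frac{122921 + 1764}{42 \cdot 40} = \left(-142836 + \frac{\sqrt{460021}}{74}\right) + \frac{124685}{1680} = \left(-142836 + \frac{\sqrt{460021}}{74}\right) + 124685 \cdot \frac{1}{1680} = \left(-142836 + \frac{\sqrt{460021}}{74}\right) + \frac{24937}{336} = - \frac{47967959}{336} + \frac{\sqrt{460021}}{74}$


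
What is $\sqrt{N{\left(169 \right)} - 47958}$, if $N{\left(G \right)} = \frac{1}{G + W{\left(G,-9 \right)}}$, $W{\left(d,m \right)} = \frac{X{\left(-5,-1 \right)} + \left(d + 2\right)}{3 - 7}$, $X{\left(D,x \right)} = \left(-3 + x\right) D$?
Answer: $\frac{i \sqrt{11280918610}}{485} \approx 218.99 i$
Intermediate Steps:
$X{\left(D,x \right)} = D \left(-3 + x\right)$
$W{\left(d,m \right)} = - \frac{11}{2} - \frac{d}{4}$ ($W{\left(d,m \right)} = \frac{- 5 \left(-3 - 1\right) + \left(d + 2\right)}{3 - 7} = \frac{\left(-5\right) \left(-4\right) + \left(2 + d\right)}{-4} = \left(20 + \left(2 + d\right)\right) \left(- \frac{1}{4}\right) = \left(22 + d\right) \left(- \frac{1}{4}\right) = - \frac{11}{2} - \frac{d}{4}$)
$N{\left(G \right)} = \frac{1}{- \frac{11}{2} + \frac{3 G}{4}}$ ($N{\left(G \right)} = \frac{1}{G - \left(\frac{11}{2} + \frac{G}{4}\right)} = \frac{1}{- \frac{11}{2} + \frac{3 G}{4}}$)
$\sqrt{N{\left(169 \right)} - 47958} = \sqrt{\frac{4}{-22 + 3 \cdot 169} - 47958} = \sqrt{\frac{4}{-22 + 507} - 47958} = \sqrt{\frac{4}{485} - 47958} = \sqrt{- \frac{23259626}{485}} = \frac{i \sqrt{11280918610}}{485}$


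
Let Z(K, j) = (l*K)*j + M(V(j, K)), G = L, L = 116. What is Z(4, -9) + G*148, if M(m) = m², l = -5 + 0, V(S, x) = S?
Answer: 17429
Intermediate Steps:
l = -5
G = 116
Z(K, j) = j² - 5*K*j (Z(K, j) = (-5*K)*j + j² = -5*K*j + j² = j² - 5*K*j)
Z(4, -9) + G*148 = -9*(-9 - 5*4) + 116*148 = -9*(-9 - 20) + 17168 = -9*(-29) + 17168 = 261 + 17168 = 17429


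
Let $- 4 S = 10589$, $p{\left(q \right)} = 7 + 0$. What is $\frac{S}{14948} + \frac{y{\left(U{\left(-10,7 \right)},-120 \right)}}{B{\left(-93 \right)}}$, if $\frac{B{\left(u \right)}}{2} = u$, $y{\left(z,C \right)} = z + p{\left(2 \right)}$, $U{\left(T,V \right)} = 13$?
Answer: $- \frac{1582697}{5560656} \approx -0.28462$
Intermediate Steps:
$p{\left(q \right)} = 7$
$y{\left(z,C \right)} = 7 + z$ ($y{\left(z,C \right)} = z + 7 = 7 + z$)
$S = - \frac{10589}{4}$ ($S = \left(- \frac{1}{4}\right) 10589 = - \frac{10589}{4} \approx -2647.3$)
$B{\left(u \right)} = 2 u$
$\frac{S}{14948} + \frac{y{\left(U{\left(-10,7 \right)},-120 \right)}}{B{\left(-93 \right)}} = - \frac{10589}{4 \cdot 14948} + \frac{7 + 13}{2 \left(-93\right)} = \left(- \frac{10589}{4}\right) \frac{1}{14948} + \frac{20}{-186} = - \frac{10589}{59792} + 20 \left(- \frac{1}{186}\right) = - \frac{10589}{59792} - \frac{10}{93} = - \frac{1582697}{5560656}$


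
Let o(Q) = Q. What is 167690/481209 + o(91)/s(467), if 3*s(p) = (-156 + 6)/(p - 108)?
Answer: -15712232321/24060450 ≈ -653.03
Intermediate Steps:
s(p) = -50/(-108 + p) (s(p) = ((-156 + 6)/(p - 108))/3 = (-150/(-108 + p))/3 = -50/(-108 + p))
167690/481209 + o(91)/s(467) = 167690/481209 + 91/((-50/(-108 + 467))) = 167690*(1/481209) + 91/((-50/359)) = 167690/481209 + 91/((-50*1/359)) = 167690/481209 + 91/(-50/359) = 167690/481209 + 91*(-359/50) = 167690/481209 - 32669/50 = -15712232321/24060450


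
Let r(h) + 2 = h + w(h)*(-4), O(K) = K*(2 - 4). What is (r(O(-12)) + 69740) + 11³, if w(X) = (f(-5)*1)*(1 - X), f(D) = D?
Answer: 70633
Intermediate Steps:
w(X) = -5 + 5*X (w(X) = (-5*1)*(1 - X) = -5*(1 - X) = -5 + 5*X)
O(K) = -2*K (O(K) = K*(-2) = -2*K)
r(h) = 18 - 19*h (r(h) = -2 + (h + (-5 + 5*h)*(-4)) = -2 + (h + (20 - 20*h)) = -2 + (20 - 19*h) = 18 - 19*h)
(r(O(-12)) + 69740) + 11³ = ((18 - (-38)*(-12)) + 69740) + 11³ = ((18 - 19*24) + 69740) + 1331 = ((18 - 456) + 69740) + 1331 = (-438 + 69740) + 1331 = 69302 + 1331 = 70633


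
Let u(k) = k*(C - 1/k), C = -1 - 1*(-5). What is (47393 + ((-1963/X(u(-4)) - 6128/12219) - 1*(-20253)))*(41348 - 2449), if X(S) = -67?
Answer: 2155141877644021/818673 ≈ 2.6325e+9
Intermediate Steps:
C = 4 (C = -1 + 5 = 4)
u(k) = k*(4 - 1/k)
(47393 + ((-1963/X(u(-4)) - 6128/12219) - 1*(-20253)))*(41348 - 2449) = (47393 + ((-1963/(-67) - 6128/12219) - 1*(-20253)))*(41348 - 2449) = (47393 + ((-1963*(-1/67) - 6128*1/12219) + 20253))*38899 = (47393 + ((1963/67 - 6128/12219) + 20253))*38899 = (47393 + (23575321/818673 + 20253))*38899 = (47393 + 16604159590/818673)*38899 = (55403529079/818673)*38899 = 2155141877644021/818673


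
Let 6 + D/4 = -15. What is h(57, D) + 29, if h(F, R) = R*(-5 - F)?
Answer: 5237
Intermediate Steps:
D = -84 (D = -24 + 4*(-15) = -24 - 60 = -84)
h(57, D) + 29 = -1*(-84)*(5 + 57) + 29 = -1*(-84)*62 + 29 = 5208 + 29 = 5237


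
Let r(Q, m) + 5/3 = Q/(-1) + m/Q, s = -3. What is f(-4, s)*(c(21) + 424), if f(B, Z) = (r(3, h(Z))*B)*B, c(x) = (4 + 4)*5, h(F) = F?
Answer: -126208/3 ≈ -42069.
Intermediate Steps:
c(x) = 40 (c(x) = 8*5 = 40)
r(Q, m) = -5/3 - Q + m/Q (r(Q, m) = -5/3 + (Q/(-1) + m/Q) = -5/3 + (Q*(-1) + m/Q) = -5/3 + (-Q + m/Q) = -5/3 - Q + m/Q)
f(B, Z) = B²*(-14/3 + Z/3) (f(B, Z) = ((-5/3 - 1*3 + Z/3)*B)*B = ((-5/3 - 3 + Z*(⅓))*B)*B = ((-5/3 - 3 + Z/3)*B)*B = ((-14/3 + Z/3)*B)*B = (B*(-14/3 + Z/3))*B = B²*(-14/3 + Z/3))
f(-4, s)*(c(21) + 424) = ((⅓)*(-4)²*(-14 - 3))*(40 + 424) = ((⅓)*16*(-17))*464 = -272/3*464 = -126208/3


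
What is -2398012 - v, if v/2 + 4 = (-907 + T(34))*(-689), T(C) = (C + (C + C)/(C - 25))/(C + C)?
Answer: -32823071/9 ≈ -3.6470e+6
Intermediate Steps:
T(C) = (C + 2*C/(-25 + C))/(2*C) (T(C) = (C + (2*C)/(-25 + C))/((2*C)) = (C + 2*C/(-25 + C))*(1/(2*C)) = (C + 2*C/(-25 + C))/(2*C))
v = 11240963/9 (v = -8 + 2*((-907 + (-23 + 34)/(2*(-25 + 34)))*(-689)) = -8 + 2*((-907 + (1/2)*11/9)*(-689)) = -8 + 2*((-907 + (1/2)*(1/9)*11)*(-689)) = -8 + 2*((-907 + 11/18)*(-689)) = -8 + 2*(-16315/18*(-689)) = -8 + 2*(11241035/18) = -8 + 11241035/9 = 11240963/9 ≈ 1.2490e+6)
-2398012 - v = -2398012 - 1*11240963/9 = -2398012 - 11240963/9 = -32823071/9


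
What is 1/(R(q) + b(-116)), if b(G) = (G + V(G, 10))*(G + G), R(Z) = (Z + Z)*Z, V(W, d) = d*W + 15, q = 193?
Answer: 1/367050 ≈ 2.7244e-6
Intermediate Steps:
V(W, d) = 15 + W*d (V(W, d) = W*d + 15 = 15 + W*d)
R(Z) = 2*Z**2 (R(Z) = (2*Z)*Z = 2*Z**2)
b(G) = 2*G*(15 + 11*G) (b(G) = (G + (15 + G*10))*(G + G) = (G + (15 + 10*G))*(2*G) = (15 + 11*G)*(2*G) = 2*G*(15 + 11*G))
1/(R(q) + b(-116)) = 1/(2*193**2 + 2*(-116)*(15 + 11*(-116))) = 1/(2*37249 + 2*(-116)*(15 - 1276)) = 1/(74498 + 2*(-116)*(-1261)) = 1/(74498 + 292552) = 1/367050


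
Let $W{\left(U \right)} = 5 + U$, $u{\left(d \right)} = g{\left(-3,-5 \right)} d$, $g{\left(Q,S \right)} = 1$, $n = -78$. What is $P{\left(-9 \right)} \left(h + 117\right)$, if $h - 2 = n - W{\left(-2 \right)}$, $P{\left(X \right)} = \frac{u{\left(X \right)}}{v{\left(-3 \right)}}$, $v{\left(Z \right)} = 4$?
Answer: $- \frac{171}{2} \approx -85.5$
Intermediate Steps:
$u{\left(d \right)} = d$ ($u{\left(d \right)} = 1 d = d$)
$P{\left(X \right)} = \frac{X}{4}$
$h = -79$ ($h = 2 - 81 = -79$)
$P{\left(-9 \right)} \left(h + 117\right) = \frac{1}{4} \left(-9\right) \left(-79 + 117\right) = \left(- \frac{9}{4}\right) 38 = - \frac{171}{2}$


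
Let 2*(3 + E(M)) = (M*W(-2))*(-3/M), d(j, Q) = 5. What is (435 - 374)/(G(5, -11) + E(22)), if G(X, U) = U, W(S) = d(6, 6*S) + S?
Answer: -122/37 ≈ -3.2973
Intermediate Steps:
W(S) = 5 + S
E(M) = -15/2 (E(M) = -3 + ((M*(5 - 2))*(-3/M))/2 = -3 + ((M*3)*(-3/M))/2 = -3 + ((3*M)*(-3/M))/2 = -3 + (1/2)*(-9) = -3 - 9/2 = -15/2)
(435 - 374)/(G(5, -11) + E(22)) = (435 - 374)/(-11 - 15/2) = 61/(-37/2) = 61*(-2/37) = -122/37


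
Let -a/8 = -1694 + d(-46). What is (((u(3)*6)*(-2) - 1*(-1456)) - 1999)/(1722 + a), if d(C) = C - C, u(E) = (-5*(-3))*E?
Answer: -1083/15274 ≈ -0.070905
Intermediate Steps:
u(E) = 15*E
d(C) = 0
a = 13552 (a = -8*(-1694 + 0) = -8*(-1694) = 13552)
(((u(3)*6)*(-2) - 1*(-1456)) - 1999)/(1722 + a) = ((((15*3)*6)*(-2) - 1*(-1456)) - 1999)/(1722 + 13552) = (((45*6)*(-2) + 1456) - 1999)/15274 = ((270*(-2) + 1456) - 1999)*(1/15274) = ((-540 + 1456) - 1999)*(1/15274) = (916 - 1999)*(1/15274) = -1083*1/15274 = -1083/15274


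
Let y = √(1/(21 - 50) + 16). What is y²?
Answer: 463/29 ≈ 15.966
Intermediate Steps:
y = √13427/29 (y = √(1/(-29) + 16) = √(-1/29 + 16) = √(463/29) = √13427/29 ≈ 3.9957)
y² = (√13427/29)² = 463/29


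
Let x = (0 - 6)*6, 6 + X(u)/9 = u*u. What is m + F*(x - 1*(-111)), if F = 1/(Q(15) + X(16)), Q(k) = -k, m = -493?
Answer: -73452/149 ≈ -492.97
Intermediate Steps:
X(u) = -54 + 9*u**2 (X(u) = -54 + 9*(u*u) = -54 + 9*u**2)
F = 1/2235 (F = 1/(-1*15 + (-54 + 9*16**2)) = 1/(-15 + (-54 + 9*256)) = 1/(-15 + (-54 + 2304)) = 1/(-15 + 2250) = 1/2235 ≈ 0.00044743)
x = -36 (x = -6*6 = -36)
m + F*(x - 1*(-111)) = -493 + (-36 - 1*(-111))/2235 = -493 + (-36 + 111)/2235 = -493 + (1/2235)*75 = -493 + 5/149 = -73452/149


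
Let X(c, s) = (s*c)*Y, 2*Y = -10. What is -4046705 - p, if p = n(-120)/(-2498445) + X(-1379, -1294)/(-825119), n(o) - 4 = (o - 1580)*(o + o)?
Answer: -8342362746537333649/2061514439955 ≈ -4.0467e+6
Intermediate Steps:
Y = -5 (Y = (½)*(-10) = -5)
X(c, s) = -5*c*s (X(c, s) = (s*c)*(-5) = (c*s)*(-5) = -5*c*s)
n(o) = 4 + 2*o*(-1580 + o) (n(o) = 4 + (o - 1580)*(o + o) = 4 + (-1580 + o)*(2*o) = 4 + 2*o*(-1580 + o))
p = 21954799235374/2061514439955 (p = (4 - 3160*(-120) + 2*(-120)²)/(-2498445) - 5*(-1379)*(-1294)/(-825119) = (4 + 379200 + 2*14400)*(-1/2498445) - 8922130*(-1/825119) = (4 + 379200 + 28800)*(-1/2498445) + 8922130/825119 = 408004*(-1/2498445) + 8922130/825119 = -408004/2498445 + 8922130/825119 = 21954799235374/2061514439955 ≈ 10.650)
-4046705 - p = -4046705 - 1*21954799235374/2061514439955 = -4046705 - 21954799235374/2061514439955 = -8342362746537333649/2061514439955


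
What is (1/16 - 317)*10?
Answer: -25355/8 ≈ -3169.4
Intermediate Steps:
(1/16 - 317)*10 = -5071/16*10 = -25355/8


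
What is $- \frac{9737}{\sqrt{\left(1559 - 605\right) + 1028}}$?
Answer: $- \frac{9737 \sqrt{1982}}{1982} \approx -218.71$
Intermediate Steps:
$- \frac{9737}{\sqrt{\left(1559 - 605\right) + 1028}} = - \frac{9737}{\sqrt{954 + 1028}} = - \frac{9737}{\sqrt{1982}} = - 9737 \frac{\sqrt{1982}}{1982} = - \frac{9737 \sqrt{1982}}{1982}$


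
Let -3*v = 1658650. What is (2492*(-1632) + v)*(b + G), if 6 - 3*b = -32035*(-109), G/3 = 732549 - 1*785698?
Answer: 55024222462300/9 ≈ 6.1138e+12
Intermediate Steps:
v = -1658650/3 (v = -⅓*1658650 = -1658650/3 ≈ -5.5288e+5)
G = -159447 (G = 3*(732549 - 1*785698) = 3*(732549 - 785698) = 3*(-53149) = -159447)
b = -3491809/3 (b = 2 - (-32035)*(-109)/3 = 2 - ⅓*3491815 = 2 - 3491815/3 = -3491809/3 ≈ -1.1639e+6)
(2492*(-1632) + v)*(b + G) = (2492*(-1632) - 1658650/3)*(-3491809/3 - 159447) = (-4066944 - 1658650/3)*(-3970150/3) = -13859482/3*(-3970150/3) = 55024222462300/9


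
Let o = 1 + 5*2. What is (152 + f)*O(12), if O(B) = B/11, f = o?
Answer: 1956/11 ≈ 177.82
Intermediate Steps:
o = 11 (o = 1 + 10 = 11)
f = 11
O(B) = B/11 (O(B) = B*(1/11) = B/11)
(152 + f)*O(12) = (152 + 11)*((1/11)*12) = 163*(12/11) = 1956/11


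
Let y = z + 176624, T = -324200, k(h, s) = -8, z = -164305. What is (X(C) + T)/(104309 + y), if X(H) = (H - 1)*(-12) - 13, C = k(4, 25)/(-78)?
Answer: -4214629/1516164 ≈ -2.7798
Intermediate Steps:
y = 12319 (y = -164305 + 176624 = 12319)
C = 4/39 (C = -8/(-78) = -8*(-1/78) = 4/39 ≈ 0.10256)
X(H) = -1 - 12*H (X(H) = (-1 + H)*(-12) - 13 = (12 - 12*H) - 13 = -1 - 12*H)
(X(C) + T)/(104309 + y) = ((-1 - 12*4/39) - 324200)/(104309 + 12319) = ((-1 - 16/13) - 324200)/116628 = (-29/13 - 324200)*(1/116628) = -4214629/13*1/116628 = -4214629/1516164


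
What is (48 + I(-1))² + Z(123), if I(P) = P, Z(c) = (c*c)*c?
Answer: 1863076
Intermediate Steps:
Z(c) = c³ (Z(c) = c²*c = c³)
(48 + I(-1))² + Z(123) = (48 - 1)² + 123³ = 47² + 1860867 = 2209 + 1860867 = 1863076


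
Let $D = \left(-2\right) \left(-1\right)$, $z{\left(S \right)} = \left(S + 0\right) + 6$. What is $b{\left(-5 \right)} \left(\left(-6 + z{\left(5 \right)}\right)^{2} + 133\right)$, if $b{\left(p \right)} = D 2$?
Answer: $632$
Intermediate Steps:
$z{\left(S \right)} = 6 + S$ ($z{\left(S \right)} = S + 6 = 6 + S$)
$D = 2$
$b{\left(p \right)} = 4$ ($b{\left(p \right)} = 2 \cdot 2 = 4$)
$b{\left(-5 \right)} \left(\left(-6 + z{\left(5 \right)}\right)^{2} + 133\right) = 4 \left(\left(-6 + \left(6 + 5\right)\right)^{2} + 133\right) = 4 \left(\left(-6 + 11\right)^{2} + 133\right) = 4 \left(5^{2} + 133\right) = 4 \left(25 + 133\right) = 4 \cdot 158 = 632$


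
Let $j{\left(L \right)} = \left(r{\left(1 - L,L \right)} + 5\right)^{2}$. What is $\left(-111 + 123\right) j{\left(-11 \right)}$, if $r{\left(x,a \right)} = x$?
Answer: $3468$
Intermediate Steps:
$j{\left(L \right)} = \left(6 - L\right)^{2}$ ($j{\left(L \right)} = \left(\left(1 - L\right) + 5\right)^{2} = \left(6 - L\right)^{2}$)
$\left(-111 + 123\right) j{\left(-11 \right)} = \left(-111 + 123\right) \left(-6 - 11\right)^{2} = 12 \left(-17\right)^{2} = 12 \cdot 289 = 3468$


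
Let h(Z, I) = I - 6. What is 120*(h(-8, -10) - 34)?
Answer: -6000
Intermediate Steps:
h(Z, I) = -6 + I
120*(h(-8, -10) - 34) = 120*((-6 - 10) - 34) = 120*(-16 - 34) = 120*(-50) = -6000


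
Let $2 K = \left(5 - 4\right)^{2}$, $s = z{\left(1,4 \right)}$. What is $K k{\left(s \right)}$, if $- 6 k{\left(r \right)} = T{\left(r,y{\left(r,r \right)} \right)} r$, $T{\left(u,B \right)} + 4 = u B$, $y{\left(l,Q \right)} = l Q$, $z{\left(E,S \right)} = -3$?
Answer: $- \frac{31}{4} \approx -7.75$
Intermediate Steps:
$y{\left(l,Q \right)} = Q l$
$s = -3$
$T{\left(u,B \right)} = -4 + B u$ ($T{\left(u,B \right)} = -4 + u B = -4 + B u$)
$K = \frac{1}{2}$ ($K = \frac{\left(5 - 4\right)^{2}}{2} = \frac{1^{2}}{2} = \frac{1}{2} \cdot 1 = \frac{1}{2} \approx 0.5$)
$k{\left(r \right)} = - \frac{r \left(-4 + r^{3}\right)}{6}$ ($k{\left(r \right)} = - \frac{\left(-4 + r r r\right) r}{6} = - \frac{\left(-4 + r^{2} r\right) r}{6} = - \frac{\left(-4 + r^{3}\right) r}{6} = - \frac{r \left(-4 + r^{3}\right)}{6}$)
$K k{\left(s \right)} = \frac{\frac{1}{6} \left(-3\right) \left(4 - \left(-3\right)^{3}\right)}{2} = \frac{\frac{1}{6} \left(-3\right) \left(4 - -27\right)}{2} = \frac{\frac{1}{6} \left(-3\right) \left(4 + 27\right)}{2} = \frac{\frac{1}{6} \left(-3\right) 31}{2} = \frac{1}{2} \left(- \frac{31}{2}\right) = - \frac{31}{4}$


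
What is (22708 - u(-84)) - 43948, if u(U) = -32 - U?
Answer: -21292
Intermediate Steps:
(22708 - u(-84)) - 43948 = (22708 - (-32 - 1*(-84))) - 43948 = (22708 - (-32 + 84)) - 43948 = (22708 - 1*52) - 43948 = (22708 - 52) - 43948 = 22656 - 43948 = -21292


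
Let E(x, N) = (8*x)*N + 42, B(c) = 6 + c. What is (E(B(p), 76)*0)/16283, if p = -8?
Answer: 0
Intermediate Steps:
E(x, N) = 42 + 8*N*x (E(x, N) = 8*N*x + 42 = 42 + 8*N*x)
(E(B(p), 76)*0)/16283 = ((42 + 8*76*(6 - 8))*0)/16283 = ((42 + 8*76*(-2))*0)*(1/16283) = ((42 - 1216)*0)*(1/16283) = -1174*0*(1/16283) = 0*(1/16283) = 0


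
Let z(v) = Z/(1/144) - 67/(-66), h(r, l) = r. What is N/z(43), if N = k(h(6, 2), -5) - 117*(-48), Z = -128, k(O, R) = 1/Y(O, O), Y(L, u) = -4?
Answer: -741279/2432890 ≈ -0.30469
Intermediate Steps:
k(O, R) = -1/4 (k(O, R) = 1/(-4) = -1/4)
z(v) = -1216445/66 (z(v) = -128/(1/144) - 67/(-66) = -128/1/144 - 67*(-1/66) = -128*144 + 67/66 = -18432 + 67/66 = -1216445/66)
N = 22463/4 (N = -1/4 - 117*(-48) = -1/4 + 5616 = 22463/4 ≈ 5615.8)
N/z(43) = 22463/(4*(-1216445/66)) = (22463/4)*(-66/1216445) = -741279/2432890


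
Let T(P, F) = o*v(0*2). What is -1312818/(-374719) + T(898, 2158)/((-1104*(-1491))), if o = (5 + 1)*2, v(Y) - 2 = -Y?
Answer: 90041310067/25700477334 ≈ 3.5035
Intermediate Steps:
v(Y) = 2 - Y
o = 12 (o = 6*2 = 12)
T(P, F) = 24 (T(P, F) = 12*(2 - 0*2) = 12*(2 - 1*0) = 12*(2 + 0) = 12*2 = 24)
-1312818/(-374719) + T(898, 2158)/((-1104*(-1491))) = -1312818/(-374719) + 24/((-1104*(-1491))) = -1312818*(-1/374719) + 24/1646064 = 1312818/374719 + 24*(1/1646064) = 1312818/374719 + 1/68586 = 90041310067/25700477334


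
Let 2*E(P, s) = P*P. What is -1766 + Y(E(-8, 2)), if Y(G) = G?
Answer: -1734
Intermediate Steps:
E(P, s) = P²/2 (E(P, s) = (P*P)/2 = P²/2)
-1766 + Y(E(-8, 2)) = -1766 + (½)*(-8)² = -1766 + (½)*64 = -1766 + 32 = -1734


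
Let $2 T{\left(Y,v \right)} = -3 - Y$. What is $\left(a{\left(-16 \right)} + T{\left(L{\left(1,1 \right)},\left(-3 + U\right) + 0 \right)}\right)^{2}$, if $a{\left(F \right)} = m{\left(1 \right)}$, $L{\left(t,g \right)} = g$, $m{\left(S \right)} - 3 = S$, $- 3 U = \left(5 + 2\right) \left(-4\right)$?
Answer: $4$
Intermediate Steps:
$U = \frac{28}{3}$ ($U = - \frac{\left(5 + 2\right) \left(-4\right)}{3} = - \frac{7 \left(-4\right)}{3} = \left(- \frac{1}{3}\right) \left(-28\right) = \frac{28}{3} \approx 9.3333$)
$m{\left(S \right)} = 3 + S$
$T{\left(Y,v \right)} = - \frac{3}{2} - \frac{Y}{2}$ ($T{\left(Y,v \right)} = \frac{-3 - Y}{2} = - \frac{3}{2} - \frac{Y}{2}$)
$a{\left(F \right)} = 4$ ($a{\left(F \right)} = 3 + 1 = 4$)
$\left(a{\left(-16 \right)} + T{\left(L{\left(1,1 \right)},\left(-3 + U\right) + 0 \right)}\right)^{2} = \left(4 - 2\right)^{2} = 2^{2} = 4$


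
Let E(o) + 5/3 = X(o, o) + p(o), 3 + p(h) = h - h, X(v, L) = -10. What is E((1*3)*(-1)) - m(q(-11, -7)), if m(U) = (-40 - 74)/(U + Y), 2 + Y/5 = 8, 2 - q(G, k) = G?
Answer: -1550/129 ≈ -12.016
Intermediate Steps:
p(h) = -3 (p(h) = -3 + (h - h) = -3 + 0 = -3)
q(G, k) = 2 - G
Y = 30 (Y = -10 + 5*8 = -10 + 40 = 30)
E(o) = -44/3 (E(o) = -5/3 + (-10 - 3) = -5/3 - 13 = -44/3)
m(U) = -114/(30 + U) (m(U) = (-40 - 74)/(U + 30) = -114/(30 + U))
E((1*3)*(-1)) - m(q(-11, -7)) = -44/3 - (-114)/(30 + (2 - 1*(-11))) = -44/3 - (-114)/(30 + (2 + 11)) = -44/3 - (-114)/(30 + 13) = -44/3 - (-114)/43 = -44/3 - 1*(-114/43) = -44/3 + 114/43 = -1550/129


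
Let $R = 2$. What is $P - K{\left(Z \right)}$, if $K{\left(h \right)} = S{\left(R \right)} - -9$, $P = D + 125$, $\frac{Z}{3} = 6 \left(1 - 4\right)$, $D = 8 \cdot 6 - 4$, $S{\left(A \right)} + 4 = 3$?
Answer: $161$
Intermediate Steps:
$S{\left(A \right)} = -1$ ($S{\left(A \right)} = -4 + 3 = -1$)
$D = 44$ ($D = 48 - 4 = 44$)
$Z = -54$ ($Z = 3 \cdot 6 \left(1 - 4\right) = 3 \cdot 6 \left(-3\right) = 3 \left(-18\right) = -54$)
$P = 169$ ($P = 44 + 125 = 169$)
$K{\left(h \right)} = 8$ ($K{\left(h \right)} = -1 - -9 = -1 + 9 = 8$)
$P - K{\left(Z \right)} = 169 - 8 = 161$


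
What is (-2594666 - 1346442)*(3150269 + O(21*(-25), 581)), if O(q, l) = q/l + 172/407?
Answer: -419409642606290720/33781 ≈ -1.2416e+13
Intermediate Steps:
O(q, l) = 172/407 + q/l (O(q, l) = q/l + 172*(1/407) = q/l + 172/407 = 172/407 + q/l)
(-2594666 - 1346442)*(3150269 + O(21*(-25), 581)) = (-2594666 - 1346442)*(3150269 + (172/407 + (21*(-25))/581)) = -3941108*(3150269 + (172/407 - 525*1/581)) = -3941108*(3150269 + (172/407 - 75/83)) = -3941108*(3150269 - 16249/33781) = -3941108*106419220840/33781 = -419409642606290720/33781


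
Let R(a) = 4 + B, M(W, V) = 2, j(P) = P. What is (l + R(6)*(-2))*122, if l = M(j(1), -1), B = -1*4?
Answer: 244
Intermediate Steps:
B = -4
l = 2
R(a) = 0 (R(a) = 4 - 4 = 0)
(l + R(6)*(-2))*122 = (2 + 0*(-2))*122 = (2 + 0)*122 = 2*122 = 244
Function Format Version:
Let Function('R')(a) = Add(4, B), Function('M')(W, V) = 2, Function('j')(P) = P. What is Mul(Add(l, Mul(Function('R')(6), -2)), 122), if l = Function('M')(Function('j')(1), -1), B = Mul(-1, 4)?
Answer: 244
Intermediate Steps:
B = -4
l = 2
Function('R')(a) = 0 (Function('R')(a) = Add(4, -4) = 0)
Mul(Add(l, Mul(Function('R')(6), -2)), 122) = Mul(Add(2, Mul(0, -2)), 122) = Mul(Add(2, 0), 122) = Mul(2, 122) = 244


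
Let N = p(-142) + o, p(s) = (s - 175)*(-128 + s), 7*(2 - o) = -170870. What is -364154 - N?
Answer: -474156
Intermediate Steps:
o = 24412 (o = 2 - ⅐*(-170870) = 2 + 24410 = 24412)
p(s) = (-175 + s)*(-128 + s)
N = 110002 (N = (22400 + (-142)² - 303*(-142)) + 24412 = (22400 + 20164 + 43026) + 24412 = 85590 + 24412 = 110002)
-364154 - N = -364154 - 1*110002 = -364154 - 110002 = -474156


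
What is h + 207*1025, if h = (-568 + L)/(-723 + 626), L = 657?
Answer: 20580886/97 ≈ 2.1217e+5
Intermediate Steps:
h = -89/97 (h = (-568 + 657)/(-723 + 626) = 89/(-97) = 89*(-1/97) = -89/97 ≈ -0.91753)
h + 207*1025 = -89/97 + 207*1025 = -89/97 + 212175 = 20580886/97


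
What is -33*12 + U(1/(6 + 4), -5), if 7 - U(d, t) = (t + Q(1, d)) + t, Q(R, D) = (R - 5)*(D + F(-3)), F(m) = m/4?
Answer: -1908/5 ≈ -381.60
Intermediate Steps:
F(m) = m/4 (F(m) = m*(¼) = m/4)
Q(R, D) = (-5 + R)*(-¾ + D) (Q(R, D) = (R - 5)*(D + (¼)*(-3)) = (-5 + R)*(D - ¾) = (-5 + R)*(-¾ + D))
U(d, t) = 4 - 2*t + 4*d (U(d, t) = 7 - ((t + (15/4 - 5*d - ¾*1 + d*1)) + t) = 7 - ((t + (15/4 - 5*d - ¾ + d)) + t) = 7 - ((t + (3 - 4*d)) + t) = 7 - ((3 + t - 4*d) + t) = 7 - (3 - 4*d + 2*t) = 7 + (-3 - 2*t + 4*d) = 4 - 2*t + 4*d)
-33*12 + U(1/(6 + 4), -5) = -33*12 + (4 - 2*(-5) + 4/(6 + 4)) = -396 + (4 + 10 + 4/10) = -396 + (4 + 10 + 4*(⅒)) = -396 + (4 + 10 + ⅖) = -396 + 72/5 = -1908/5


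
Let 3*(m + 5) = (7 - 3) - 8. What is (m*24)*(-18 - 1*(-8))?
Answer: 1520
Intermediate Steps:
m = -19/3 (m = -5 + ((7 - 3) - 8)/3 = -5 + (4 - 8)/3 = -5 + (⅓)*(-4) = -5 - 4/3 = -19/3 ≈ -6.3333)
(m*24)*(-18 - 1*(-8)) = (-19/3*24)*(-18 - 1*(-8)) = -152*(-18 + 8) = -152*(-10) = 1520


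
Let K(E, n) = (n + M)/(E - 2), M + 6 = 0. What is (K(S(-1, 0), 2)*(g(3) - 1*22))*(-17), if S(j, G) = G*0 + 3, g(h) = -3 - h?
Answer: -1904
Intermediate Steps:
M = -6 (M = -6 + 0 = -6)
S(j, G) = 3 (S(j, G) = 0 + 3 = 3)
K(E, n) = (-6 + n)/(-2 + E) (K(E, n) = (n - 6)/(E - 2) = (-6 + n)/(-2 + E))
(K(S(-1, 0), 2)*(g(3) - 1*22))*(-17) = (((-6 + 2)/(-2 + 3))*((-3 - 1*3) - 1*22))*(-17) = ((-4/1)*((-3 - 3) - 22))*(-17) = ((1*(-4))*(-6 - 22))*(-17) = -4*(-28)*(-17) = 112*(-17) = -1904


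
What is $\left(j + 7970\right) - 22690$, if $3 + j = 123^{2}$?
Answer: $406$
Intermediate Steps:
$j = 15126$ ($j = -3 + 123^{2} = -3 + 15129 = 15126$)
$\left(j + 7970\right) - 22690 = \left(15126 + 7970\right) - 22690 = 23096 - 22690 = 406$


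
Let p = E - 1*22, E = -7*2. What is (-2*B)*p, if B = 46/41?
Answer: 3312/41 ≈ 80.781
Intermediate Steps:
E = -14
p = -36 (p = -14 - 1*22 = -14 - 22 = -36)
B = 46/41 (B = 46*(1/41) = 46/41 ≈ 1.1220)
(-2*B)*p = -2*46/41*(-36) = -92/41*(-36) = 3312/41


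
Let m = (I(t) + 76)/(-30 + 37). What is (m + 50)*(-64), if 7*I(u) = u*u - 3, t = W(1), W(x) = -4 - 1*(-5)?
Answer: -190720/49 ≈ -3892.2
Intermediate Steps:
W(x) = 1 (W(x) = -4 + 5 = 1)
t = 1
I(u) = -3/7 + u²/7 (I(u) = (u*u - 3)/7 = (u² - 3)/7 = (-3 + u²)/7 = -3/7 + u²/7)
m = 530/49 (m = ((-3/7 + (⅐)*1²) + 76)/(-30 + 37) = ((-3/7 + (⅐)*1) + 76)/7 = ((-3/7 + ⅐) + 76)*(⅐) = (-2/7 + 76)*(⅐) = (530/7)*(⅐) = 530/49 ≈ 10.816)
(m + 50)*(-64) = (530/49 + 50)*(-64) = (2980/49)*(-64) = -190720/49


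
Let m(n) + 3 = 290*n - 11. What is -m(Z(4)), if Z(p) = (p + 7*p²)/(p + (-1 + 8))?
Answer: -33486/11 ≈ -3044.2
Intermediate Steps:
Z(p) = (p + 7*p²)/(7 + p) (Z(p) = (p + 7*p²)/(p + 7) = (p + 7*p²)/(7 + p))
m(n) = -14 + 290*n (m(n) = -3 + (290*n - 11) = -3 + (-11 + 290*n) = -14 + 290*n)
-m(Z(4)) = -(-14 + 290*(4*(1 + 7*4)/(7 + 4))) = -(-14 + 290*(4*(1 + 28)/11)) = -(-14 + 290*(4*(1/11)*29)) = -(-14 + 290*(116/11)) = -(-14 + 33640/11) = -1*33486/11 = -33486/11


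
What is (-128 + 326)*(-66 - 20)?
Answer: -17028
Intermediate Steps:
(-128 + 326)*(-66 - 20) = 198*(-86) = -17028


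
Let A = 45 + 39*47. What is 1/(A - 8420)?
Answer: -1/6542 ≈ -0.00015286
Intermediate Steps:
A = 1878 (A = 45 + 1833 = 1878)
1/(A - 8420) = 1/(1878 - 8420) = 1/(-6542) = -1/6542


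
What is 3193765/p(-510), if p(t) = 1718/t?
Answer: -814410075/859 ≈ -9.4809e+5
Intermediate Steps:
3193765/p(-510) = 3193765/((1718/(-510))) = 3193765/((1718*(-1/510))) = 3193765/(-859/255) = 3193765*(-255/859) = -814410075/859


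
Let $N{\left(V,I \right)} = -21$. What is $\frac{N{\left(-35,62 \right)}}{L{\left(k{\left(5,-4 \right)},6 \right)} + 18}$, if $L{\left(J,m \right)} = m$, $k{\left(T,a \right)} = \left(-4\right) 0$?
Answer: $- \frac{7}{8} \approx -0.875$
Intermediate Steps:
$k{\left(T,a \right)} = 0$
$\frac{N{\left(-35,62 \right)}}{L{\left(k{\left(5,-4 \right)},6 \right)} + 18} = - \frac{21}{6 + 18} = - \frac{21}{24} = \left(-21\right) \frac{1}{24} = - \frac{7}{8}$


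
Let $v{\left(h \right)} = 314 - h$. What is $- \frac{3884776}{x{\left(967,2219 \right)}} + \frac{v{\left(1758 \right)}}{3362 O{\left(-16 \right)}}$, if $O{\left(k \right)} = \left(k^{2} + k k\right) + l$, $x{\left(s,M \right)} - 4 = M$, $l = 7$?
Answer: $- \frac{1129743897890}{646477299} \approx -1747.5$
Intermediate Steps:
$x{\left(s,M \right)} = 4 + M$
$O{\left(k \right)} = 7 + 2 k^{2}$ ($O{\left(k \right)} = \left(k^{2} + k k\right) + 7 = \left(k^{2} + k^{2}\right) + 7 = 2 k^{2} + 7 = 7 + 2 k^{2}$)
$- \frac{3884776}{x{\left(967,2219 \right)}} + \frac{v{\left(1758 \right)}}{3362 O{\left(-16 \right)}} = - \frac{3884776}{4 + 2219} + \frac{314 - 1758}{3362 \left(7 + 2 \left(-16\right)^{2}\right)} = - \frac{3884776}{2223} + \frac{314 - 1758}{3362 \left(7 + 2 \cdot 256\right)} = \left(-3884776\right) \frac{1}{2223} - \frac{1444}{3362 \left(7 + 512\right)} = - \frac{3884776}{2223} - \frac{1444}{3362 \cdot 519} = - \frac{3884776}{2223} - \frac{1444}{1744878} = - \frac{3884776}{2223} - \frac{722}{872439} = - \frac{1129743897890}{646477299}$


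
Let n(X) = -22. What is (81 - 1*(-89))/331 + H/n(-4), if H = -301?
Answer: 103371/7282 ≈ 14.195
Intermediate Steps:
(81 - 1*(-89))/331 + H/n(-4) = (81 - 1*(-89))/331 - 301/(-22) = (81 + 89)*(1/331) - 301*(-1/22) = 170*(1/331) + 301/22 = 170/331 + 301/22 = 103371/7282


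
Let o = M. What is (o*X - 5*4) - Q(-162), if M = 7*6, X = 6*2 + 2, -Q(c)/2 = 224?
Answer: 1016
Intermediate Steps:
Q(c) = -448 (Q(c) = -2*224 = -448)
X = 14 (X = 12 + 2 = 14)
M = 42
o = 42
(o*X - 5*4) - Q(-162) = (42*14 - 5*4) - 1*(-448) = (588 - 20) + 448 = 568 + 448 = 1016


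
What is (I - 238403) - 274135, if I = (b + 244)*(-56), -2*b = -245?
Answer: -533062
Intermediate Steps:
b = 245/2 (b = -1/2*(-245) = 245/2 ≈ 122.50)
I = -20524 (I = (245/2 + 244)*(-56) = (733/2)*(-56) = -20524)
(I - 238403) - 274135 = (-20524 - 238403) - 274135 = -258927 - 274135 = -533062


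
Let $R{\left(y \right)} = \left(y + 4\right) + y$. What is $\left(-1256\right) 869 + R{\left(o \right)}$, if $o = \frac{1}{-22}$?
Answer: $- \frac{12006061}{11} \approx -1.0915 \cdot 10^{6}$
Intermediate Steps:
$o = - \frac{1}{22} \approx -0.045455$
$R{\left(y \right)} = 4 + 2 y$ ($R{\left(y \right)} = \left(4 + y\right) + y = 4 + 2 y$)
$\left(-1256\right) 869 + R{\left(o \right)} = \left(-1256\right) 869 + \left(4 + 2 \left(- \frac{1}{22}\right)\right) = -1091464 + \left(4 - \frac{1}{11}\right) = -1091464 + \frac{43}{11} = - \frac{12006061}{11}$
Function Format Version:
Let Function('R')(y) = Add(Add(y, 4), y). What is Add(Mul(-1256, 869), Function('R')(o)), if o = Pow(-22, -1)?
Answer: Rational(-12006061, 11) ≈ -1.0915e+6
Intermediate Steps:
o = Rational(-1, 22) ≈ -0.045455
Function('R')(y) = Add(4, Mul(2, y)) (Function('R')(y) = Add(Add(4, y), y) = Add(4, Mul(2, y)))
Add(Mul(-1256, 869), Function('R')(o)) = Add(Mul(-1256, 869), Add(4, Mul(2, Rational(-1, 22)))) = Add(-1091464, Add(4, Rational(-1, 11))) = Add(-1091464, Rational(43, 11)) = Rational(-12006061, 11)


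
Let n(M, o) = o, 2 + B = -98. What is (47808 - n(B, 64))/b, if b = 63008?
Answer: 1492/1969 ≈ 0.75774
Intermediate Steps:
B = -100 (B = -2 - 98 = -100)
(47808 - n(B, 64))/b = (47808 - 1*64)/63008 = (47808 - 64)*(1/63008) = 47744*(1/63008) = 1492/1969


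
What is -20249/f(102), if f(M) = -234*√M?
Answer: 20249*√102/23868 ≈ 8.5682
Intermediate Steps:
-20249/f(102) = -20249*(-√102/23868) = -(-20249)*√102/23868 = 20249*√102/23868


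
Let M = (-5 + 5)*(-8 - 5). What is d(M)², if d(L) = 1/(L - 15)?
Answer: 1/225 ≈ 0.0044444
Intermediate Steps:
M = 0 (M = 0*(-13) = 0)
d(L) = 1/(-15 + L)
d(M)² = (1/(-15 + 0))² = (1/(-15))² = (-1/15)² = 1/225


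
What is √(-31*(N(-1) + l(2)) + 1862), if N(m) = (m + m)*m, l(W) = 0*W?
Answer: 30*√2 ≈ 42.426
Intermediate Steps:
l(W) = 0
N(m) = 2*m² (N(m) = (2*m)*m = 2*m²)
√(-31*(N(-1) + l(2)) + 1862) = √(-31*(2*(-1)² + 0) + 1862) = √(-31*(2*1 + 0) + 1862) = √(-31*(2 + 0) + 1862) = √(-31*2 + 1862) = √(-62 + 1862) = √1800 = 30*√2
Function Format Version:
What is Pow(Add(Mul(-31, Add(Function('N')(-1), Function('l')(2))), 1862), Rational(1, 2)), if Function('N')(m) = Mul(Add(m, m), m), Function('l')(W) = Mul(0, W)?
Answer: Mul(30, Pow(2, Rational(1, 2))) ≈ 42.426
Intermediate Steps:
Function('l')(W) = 0
Function('N')(m) = Mul(2, Pow(m, 2)) (Function('N')(m) = Mul(Mul(2, m), m) = Mul(2, Pow(m, 2)))
Pow(Add(Mul(-31, Add(Function('N')(-1), Function('l')(2))), 1862), Rational(1, 2)) = Pow(Add(Mul(-31, Add(Mul(2, Pow(-1, 2)), 0)), 1862), Rational(1, 2)) = Pow(Add(Mul(-31, Add(Mul(2, 1), 0)), 1862), Rational(1, 2)) = Pow(Add(Mul(-31, Add(2, 0)), 1862), Rational(1, 2)) = Pow(Add(Mul(-31, 2), 1862), Rational(1, 2)) = Pow(Add(-62, 1862), Rational(1, 2)) = Pow(1800, Rational(1, 2)) = Mul(30, Pow(2, Rational(1, 2)))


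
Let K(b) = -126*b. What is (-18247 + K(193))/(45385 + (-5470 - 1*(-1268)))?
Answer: -42565/41183 ≈ -1.0336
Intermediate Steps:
(-18247 + K(193))/(45385 + (-5470 - 1*(-1268))) = (-18247 - 126*193)/(45385 + (-5470 - 1*(-1268))) = (-18247 - 24318)/(45385 + (-5470 + 1268)) = -42565/(45385 - 4202) = -42565/41183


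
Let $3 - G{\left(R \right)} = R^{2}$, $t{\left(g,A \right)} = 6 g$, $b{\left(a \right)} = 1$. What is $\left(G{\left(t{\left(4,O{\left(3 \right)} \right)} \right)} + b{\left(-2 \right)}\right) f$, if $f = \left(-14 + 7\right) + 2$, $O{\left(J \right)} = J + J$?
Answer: $2860$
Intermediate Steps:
$O{\left(J \right)} = 2 J$
$G{\left(R \right)} = 3 - R^{2}$
$f = -5$ ($f = -7 + 2 = -5$)
$\left(G{\left(t{\left(4,O{\left(3 \right)} \right)} \right)} + b{\left(-2 \right)}\right) f = \left(\left(3 - \left(6 \cdot 4\right)^{2}\right) + 1\right) \left(-5\right) = \left(\left(3 - 24^{2}\right) + 1\right) \left(-5\right) = \left(\left(3 - 576\right) + 1\right) \left(-5\right) = \left(-573 + 1\right) \left(-5\right) = \left(-572\right) \left(-5\right) = 2860$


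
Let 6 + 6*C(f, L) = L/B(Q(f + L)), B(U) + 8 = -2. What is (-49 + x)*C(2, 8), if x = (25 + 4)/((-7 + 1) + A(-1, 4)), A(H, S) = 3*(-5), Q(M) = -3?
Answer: 17986/315 ≈ 57.098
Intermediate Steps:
B(U) = -10 (B(U) = -8 - 2 = -10)
A(H, S) = -15
C(f, L) = -1 - L/60 (C(f, L) = -1 + (L/(-10))/6 = -1 + (L*(-⅒))/6 = -1 + (-L/10)/6 = -1 - L/60)
x = -29/21 (x = (25 + 4)/((-7 + 1) - 15) = 29/(-6 - 15) = 29/(-21) = 29*(-1/21) = -29/21 ≈ -1.3810)
(-49 + x)*C(2, 8) = (-49 - 29/21)*(-1 - 1/60*8) = -1058*(-1 - 2/15)/21 = -1058/21*(-17/15) = 17986/315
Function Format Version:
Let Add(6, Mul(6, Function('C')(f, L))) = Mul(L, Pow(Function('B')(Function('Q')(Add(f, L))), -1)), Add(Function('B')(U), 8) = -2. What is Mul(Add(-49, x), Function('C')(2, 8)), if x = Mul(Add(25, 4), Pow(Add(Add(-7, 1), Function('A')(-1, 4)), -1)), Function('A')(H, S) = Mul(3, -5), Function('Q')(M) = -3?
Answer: Rational(17986, 315) ≈ 57.098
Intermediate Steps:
Function('B')(U) = -10 (Function('B')(U) = Add(-8, -2) = -10)
Function('A')(H, S) = -15
Function('C')(f, L) = Add(-1, Mul(Rational(-1, 60), L)) (Function('C')(f, L) = Add(-1, Mul(Rational(1, 6), Mul(L, Pow(-10, -1)))) = Add(-1, Mul(Rational(1, 6), Mul(L, Rational(-1, 10)))) = Add(-1, Mul(Rational(1, 6), Mul(Rational(-1, 10), L))) = Add(-1, Mul(Rational(-1, 60), L)))
x = Rational(-29, 21) (x = Mul(Add(25, 4), Pow(Add(Add(-7, 1), -15), -1)) = Mul(29, Pow(Add(-6, -15), -1)) = Mul(29, Pow(-21, -1)) = Mul(29, Rational(-1, 21)) = Rational(-29, 21) ≈ -1.3810)
Mul(Add(-49, x), Function('C')(2, 8)) = Mul(Add(-49, Rational(-29, 21)), Add(-1, Mul(Rational(-1, 60), 8))) = Mul(Rational(-1058, 21), Add(-1, Rational(-2, 15))) = Mul(Rational(-1058, 21), Rational(-17, 15)) = Rational(17986, 315)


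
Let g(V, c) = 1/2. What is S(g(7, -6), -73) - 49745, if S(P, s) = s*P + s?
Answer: -99709/2 ≈ -49855.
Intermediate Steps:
g(V, c) = ½ (g(V, c) = 1*(½) = ½)
S(P, s) = s + P*s (S(P, s) = P*s + s = s + P*s)
S(g(7, -6), -73) - 49745 = -73*(1 + ½) - 49745 = -73*3/2 - 49745 = -219/2 - 49745 = -99709/2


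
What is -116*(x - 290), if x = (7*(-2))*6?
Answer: 43384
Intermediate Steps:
x = -84 (x = -14*6 = -84)
-116*(x - 290) = -116*(-84 - 290) = -116*(-374) = 43384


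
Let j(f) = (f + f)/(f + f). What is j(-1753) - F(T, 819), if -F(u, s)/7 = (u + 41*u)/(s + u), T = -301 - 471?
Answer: -226921/47 ≈ -4828.1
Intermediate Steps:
j(f) = 1 (j(f) = (2*f)/((2*f)) = (2*f)*(1/(2*f)) = 1)
T = -772
F(u, s) = -294*u/(s + u) (F(u, s) = -7*(u + 41*u)/(s + u) = -7*42*u/(s + u) = -294*u/(s + u))
j(-1753) - F(T, 819) = 1 - (-294)*(-772)/(819 - 772) = 1 - (-294)*(-772)/47 = 1 - 1*226968/47 = 1 - 226968/47 = -226921/47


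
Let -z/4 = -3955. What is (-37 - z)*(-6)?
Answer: 95142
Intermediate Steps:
z = 15820 (z = -4*(-3955) = 15820)
(-37 - z)*(-6) = (-37 - 1*15820)*(-6) = (-37 - 15820)*(-6) = -15857*(-6) = 95142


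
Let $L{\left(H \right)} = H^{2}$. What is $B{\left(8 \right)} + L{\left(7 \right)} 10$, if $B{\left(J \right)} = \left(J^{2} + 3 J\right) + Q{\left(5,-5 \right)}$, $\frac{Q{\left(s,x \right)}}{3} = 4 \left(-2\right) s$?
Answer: $458$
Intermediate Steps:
$Q{\left(s,x \right)} = - 24 s$ ($Q{\left(s,x \right)} = 3 \cdot 4 \left(-2\right) s = 3 \left(- 8 s\right) = - 24 s$)
$B{\left(J \right)} = -120 + J^{2} + 3 J$ ($B{\left(J \right)} = \left(J^{2} + 3 J\right) - 120 = -120 + J^{2} + 3 J$)
$B{\left(8 \right)} + L{\left(7 \right)} 10 = \left(-120 + 8^{2} + 3 \cdot 8\right) + 7^{2} \cdot 10 = \left(-120 + 64 + 24\right) + 49 \cdot 10 = -32 + 490 = 458$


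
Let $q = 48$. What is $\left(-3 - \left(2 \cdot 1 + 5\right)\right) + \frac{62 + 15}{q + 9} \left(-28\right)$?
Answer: $- \frac{2726}{57} \approx -47.825$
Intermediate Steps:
$\left(-3 - \left(2 \cdot 1 + 5\right)\right) + \frac{62 + 15}{q + 9} \left(-28\right) = \left(-3 - \left(2 \cdot 1 + 5\right)\right) + \frac{62 + 15}{48 + 9} \left(-28\right) = \left(-3 - \left(2 + 5\right)\right) + \frac{77}{57} \left(-28\right) = \left(-3 - 7\right) + 77 \cdot \frac{1}{57} \left(-28\right) = \left(-3 - 7\right) + \frac{77}{57} \left(-28\right) = -10 - \frac{2156}{57} = - \frac{2726}{57}$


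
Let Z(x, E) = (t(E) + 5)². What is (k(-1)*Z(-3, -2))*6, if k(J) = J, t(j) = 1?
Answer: -216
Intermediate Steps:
Z(x, E) = 36 (Z(x, E) = (1 + 5)² = 6² = 36)
(k(-1)*Z(-3, -2))*6 = -1*36*6 = -36*6 = -216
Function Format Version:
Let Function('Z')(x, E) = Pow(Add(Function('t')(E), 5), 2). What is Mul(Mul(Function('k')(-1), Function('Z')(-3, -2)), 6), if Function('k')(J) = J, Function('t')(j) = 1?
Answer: -216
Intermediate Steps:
Function('Z')(x, E) = 36 (Function('Z')(x, E) = Pow(Add(1, 5), 2) = Pow(6, 2) = 36)
Mul(Mul(Function('k')(-1), Function('Z')(-3, -2)), 6) = Mul(Mul(-1, 36), 6) = Mul(-36, 6) = -216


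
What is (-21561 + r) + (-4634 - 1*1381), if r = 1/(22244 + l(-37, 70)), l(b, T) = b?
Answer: -612380231/22207 ≈ -27576.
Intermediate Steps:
r = 1/22207 (r = 1/(22244 - 37) = 1/22207 ≈ 4.5031e-5)
(-21561 + r) + (-4634 - 1*1381) = (-21561 + 1/22207) + (-4634 - 1*1381) = -478805126/22207 + (-4634 - 1381) = -478805126/22207 - 6015 = -612380231/22207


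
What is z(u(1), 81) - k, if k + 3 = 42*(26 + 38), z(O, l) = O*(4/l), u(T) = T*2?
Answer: -217477/81 ≈ -2684.9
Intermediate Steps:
u(T) = 2*T
z(O, l) = 4*O/l
k = 2685 (k = -3 + 42*(26 + 38) = -3 + 42*64 = -3 + 2688 = 2685)
z(u(1), 81) - k = 4*(2*1)/81 - 1*2685 = 4*2*(1/81) - 2685 = 8/81 - 2685 = -217477/81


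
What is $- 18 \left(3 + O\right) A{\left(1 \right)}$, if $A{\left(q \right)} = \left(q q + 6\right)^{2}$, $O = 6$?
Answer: $-7938$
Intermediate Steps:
$A{\left(q \right)} = \left(6 + q^{2}\right)^{2}$ ($A{\left(q \right)} = \left(q^{2} + 6\right)^{2} = \left(6 + q^{2}\right)^{2}$)
$- 18 \left(3 + O\right) A{\left(1 \right)} = - 18 \left(3 + 6\right) \left(6 + 1^{2}\right)^{2} = \left(-18\right) 9 \left(6 + 1\right)^{2} = - 162 \cdot 7^{2} = \left(-162\right) 49 = -7938$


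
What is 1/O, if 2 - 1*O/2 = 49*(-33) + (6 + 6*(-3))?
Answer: 1/3262 ≈ 0.00030656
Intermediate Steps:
O = 3262 (O = 4 - 2*(49*(-33) + (6 + 6*(-3))) = 4 - 2*(-1617 + (6 - 18)) = 4 - 2*(-1617 - 12) = 4 - 2*(-1629) = 4 + 3258 = 3262)
1/O = 1/3262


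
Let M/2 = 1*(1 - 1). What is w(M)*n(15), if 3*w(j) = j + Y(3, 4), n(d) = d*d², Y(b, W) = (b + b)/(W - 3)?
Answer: 6750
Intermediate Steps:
Y(b, W) = 2*b/(-3 + W) (Y(b, W) = (2*b)/(-3 + W) = 2*b/(-3 + W))
n(d) = d³
M = 0 (M = 2*(1*(1 - 1)) = 2*(1*0) = 2*0 = 0)
w(j) = 2 + j/3 (w(j) = (j + 2*3/(-3 + 4))/3 = (j + 2*3/1)/3 = (j + 2*3*1)/3 = (j + 6)/3 = (6 + j)/3 = 2 + j/3)
w(M)*n(15) = (2 + (⅓)*0)*15³ = (2 + 0)*3375 = 2*3375 = 6750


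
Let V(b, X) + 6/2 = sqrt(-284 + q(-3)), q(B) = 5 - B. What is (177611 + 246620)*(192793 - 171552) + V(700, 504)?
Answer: 9011090668 + 2*I*sqrt(69) ≈ 9.0111e+9 + 16.613*I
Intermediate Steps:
V(b, X) = -3 + 2*I*sqrt(69) (V(b, X) = -3 + sqrt(-284 + (5 - 1*(-3))) = -3 + sqrt(-284 + (5 + 3)) = -3 + sqrt(-284 + 8) = -3 + sqrt(-276) = -3 + 2*I*sqrt(69))
(177611 + 246620)*(192793 - 171552) + V(700, 504) = (177611 + 246620)*(192793 - 171552) + (-3 + 2*I*sqrt(69)) = 424231*21241 + (-3 + 2*I*sqrt(69)) = 9011090671 + (-3 + 2*I*sqrt(69)) = 9011090668 + 2*I*sqrt(69)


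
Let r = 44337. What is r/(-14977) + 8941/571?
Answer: 108592930/8551867 ≈ 12.698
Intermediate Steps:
r/(-14977) + 8941/571 = 44337/(-14977) + 8941/571 = 44337*(-1/14977) + 8941*(1/571) = -44337/14977 + 8941/571 = 108592930/8551867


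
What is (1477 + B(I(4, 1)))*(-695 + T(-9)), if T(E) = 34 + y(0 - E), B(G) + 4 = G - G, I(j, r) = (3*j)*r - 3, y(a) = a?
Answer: -960396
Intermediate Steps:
I(j, r) = -3 + 3*j*r (I(j, r) = 3*j*r - 3 = -3 + 3*j*r)
B(G) = -4 (B(G) = -4 + (G - G) = -4 + 0 = -4)
T(E) = 34 - E (T(E) = 34 + (0 - E) = 34 - E)
(1477 + B(I(4, 1)))*(-695 + T(-9)) = (1477 - 4)*(-695 + (34 - 1*(-9))) = 1473*(-695 + (34 + 9)) = 1473*(-695 + 43) = 1473*(-652) = -960396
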